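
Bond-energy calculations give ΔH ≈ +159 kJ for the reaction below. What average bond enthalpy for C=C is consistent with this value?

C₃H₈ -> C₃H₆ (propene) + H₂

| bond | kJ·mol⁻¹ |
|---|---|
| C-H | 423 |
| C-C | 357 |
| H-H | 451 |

Let D be the C=C bond energy.
Σ(broken) = 2×357 + 8×423 = 4098
Σ(formed) = 1×357 + 6×423 + 1×D + 1×451 = 3346 + D
ΔH = Σ(broken) − Σ(formed) = (4098) − (3346 + D) = +752 − D
Setting this equal to +159 kJ gives D = 593 kJ/mol.

D(C=C) ≈ 593 kJ/mol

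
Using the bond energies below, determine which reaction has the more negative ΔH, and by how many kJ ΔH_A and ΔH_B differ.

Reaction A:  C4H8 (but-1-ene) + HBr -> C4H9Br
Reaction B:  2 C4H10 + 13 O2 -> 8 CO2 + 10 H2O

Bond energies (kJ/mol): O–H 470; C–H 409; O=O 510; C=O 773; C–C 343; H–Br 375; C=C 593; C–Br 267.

Reaction A:
  Bonds broken (reactants):
    C–C: 2 × 343 = 686
    C–H: 8 × 409 = 3272
    C=C: 1 × 593 = 593
    H–Br: 1 × 375 = 375
    Σ(broken) = 4926 kJ
  Bonds formed (products):
    C–Br: 1 × 267 = 267
    C–C: 3 × 343 = 1029
    C–H: 9 × 409 = 3681
    Σ(formed) = 4977 kJ
  ΔH_A = 4926 − 4977 = −51 kJ
Reaction B:
  Bonds broken (reactants):
    C–C: 6 × 343 = 2058
    C–H: 20 × 409 = 8180
    O=O: 13 × 510 = 6630
    Σ(broken) = 16868 kJ
  Bonds formed (products):
    C=O: 16 × 773 = 12368
    O–H: 20 × 470 = 9400
    Σ(formed) = 21768 kJ
  ΔH_B = 16868 − 21768 = −4900 kJ
ΔH_A − ΔH_B = +4849 kJ, so reaction B has the more negative ΔH; |ΔH_A − ΔH_B| = 4849 kJ.

Reaction B, by 4849 kJ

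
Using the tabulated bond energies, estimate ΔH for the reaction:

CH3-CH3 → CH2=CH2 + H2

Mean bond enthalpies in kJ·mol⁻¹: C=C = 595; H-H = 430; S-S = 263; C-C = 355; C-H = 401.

ΔH ≈ +132 kJ

Bonds broken (reactants):
  C-C: 1 × 355 = 355
  C-H: 6 × 401 = 2406
  Σ(broken) = 2761 kJ
Bonds formed (products):
  C-H: 4 × 401 = 1604
  C=C: 1 × 595 = 595
  H-H: 1 × 430 = 430
  Σ(formed) = 2629 kJ
ΔH = Σ(broken) − Σ(formed) = 2761 − 2629 = +132 kJ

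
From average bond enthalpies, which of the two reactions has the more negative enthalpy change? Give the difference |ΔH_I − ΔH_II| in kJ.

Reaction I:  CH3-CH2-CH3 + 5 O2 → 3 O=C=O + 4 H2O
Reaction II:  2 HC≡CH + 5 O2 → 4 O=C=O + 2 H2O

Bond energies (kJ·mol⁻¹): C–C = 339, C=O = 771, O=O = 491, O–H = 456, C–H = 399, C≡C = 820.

Reaction I:
  Bonds broken (reactants):
    C–C: 2 × 339 = 678
    C–H: 8 × 399 = 3192
    O=O: 5 × 491 = 2455
    Σ(broken) = 6325 kJ
  Bonds formed (products):
    C=O: 6 × 771 = 4626
    O–H: 8 × 456 = 3648
    Σ(formed) = 8274 kJ
  ΔH_I = 6325 − 8274 = −1949 kJ
Reaction II:
  Bonds broken (reactants):
    C≡C: 2 × 820 = 1640
    C–H: 4 × 399 = 1596
    O=O: 5 × 491 = 2455
    Σ(broken) = 5691 kJ
  Bonds formed (products):
    C=O: 8 × 771 = 6168
    O–H: 4 × 456 = 1824
    Σ(formed) = 7992 kJ
  ΔH_II = 5691 − 7992 = −2301 kJ
ΔH_I − ΔH_II = +352 kJ, so reaction II has the more negative ΔH; |ΔH_I − ΔH_II| = 352 kJ.

Reaction II, by 352 kJ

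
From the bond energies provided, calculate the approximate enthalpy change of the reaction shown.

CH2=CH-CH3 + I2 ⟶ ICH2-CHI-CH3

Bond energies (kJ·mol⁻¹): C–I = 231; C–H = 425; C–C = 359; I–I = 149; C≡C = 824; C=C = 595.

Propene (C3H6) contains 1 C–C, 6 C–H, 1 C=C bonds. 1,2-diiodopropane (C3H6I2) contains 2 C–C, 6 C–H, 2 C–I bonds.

Bonds broken (reactants):
  C–C: 1 × 359 = 359
  C–H: 6 × 425 = 2550
  C=C: 1 × 595 = 595
  I–I: 1 × 149 = 149
  Σ(broken) = 3653 kJ
Bonds formed (products):
  C–C: 2 × 359 = 718
  C–H: 6 × 425 = 2550
  C–I: 2 × 231 = 462
  Σ(formed) = 3730 kJ
ΔH = Σ(broken) − Σ(formed) = 3653 − 3730 = −77 kJ

ΔH ≈ −77 kJ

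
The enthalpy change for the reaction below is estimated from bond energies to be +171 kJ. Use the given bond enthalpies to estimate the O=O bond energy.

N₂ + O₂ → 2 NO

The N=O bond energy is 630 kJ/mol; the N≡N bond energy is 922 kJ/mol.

D(O=O) ≈ 509 kJ/mol

Let D be the O=O bond energy.
Σ(broken) = 1×922 + 1×D = 922 + D
Σ(formed) = 2×630 = 1260
ΔH = Σ(broken) − Σ(formed) = (922 + D) − (1260) = −338 + D
Setting this equal to +171 kJ gives D = 509 kJ/mol.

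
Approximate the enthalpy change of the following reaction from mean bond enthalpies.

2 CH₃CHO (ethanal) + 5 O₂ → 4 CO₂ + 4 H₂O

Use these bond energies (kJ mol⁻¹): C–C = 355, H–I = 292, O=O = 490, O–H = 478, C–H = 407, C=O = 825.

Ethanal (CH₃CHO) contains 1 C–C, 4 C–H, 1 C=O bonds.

ΔH ≈ −2358 kJ

Bonds broken (reactants):
  C–C: 2 × 355 = 710
  C–H: 8 × 407 = 3256
  C=O: 2 × 825 = 1650
  O=O: 5 × 490 = 2450
  Σ(broken) = 8066 kJ
Bonds formed (products):
  C=O: 8 × 825 = 6600
  O–H: 8 × 478 = 3824
  Σ(formed) = 10424 kJ
ΔH = Σ(broken) − Σ(formed) = 8066 − 10424 = −2358 kJ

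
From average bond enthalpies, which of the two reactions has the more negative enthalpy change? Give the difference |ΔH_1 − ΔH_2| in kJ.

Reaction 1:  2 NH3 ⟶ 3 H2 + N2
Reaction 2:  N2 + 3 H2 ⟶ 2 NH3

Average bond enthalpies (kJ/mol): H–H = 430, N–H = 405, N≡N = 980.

Reaction 2, by 320 kJ

Reaction 1:
  Bonds broken (reactants):
    N–H: 6 × 405 = 2430
    Σ(broken) = 2430 kJ
  Bonds formed (products):
    H–H: 3 × 430 = 1290
    N≡N: 1 × 980 = 980
    Σ(formed) = 2270 kJ
  ΔH_1 = 2430 − 2270 = +160 kJ
Reaction 2:
  Bonds broken (reactants):
    H–H: 3 × 430 = 1290
    N≡N: 1 × 980 = 980
    Σ(broken) = 2270 kJ
  Bonds formed (products):
    N–H: 6 × 405 = 2430
    Σ(formed) = 2430 kJ
  ΔH_2 = 2270 − 2430 = −160 kJ
ΔH_1 − ΔH_2 = +320 kJ, so reaction 2 has the more negative ΔH; |ΔH_1 − ΔH_2| = 320 kJ.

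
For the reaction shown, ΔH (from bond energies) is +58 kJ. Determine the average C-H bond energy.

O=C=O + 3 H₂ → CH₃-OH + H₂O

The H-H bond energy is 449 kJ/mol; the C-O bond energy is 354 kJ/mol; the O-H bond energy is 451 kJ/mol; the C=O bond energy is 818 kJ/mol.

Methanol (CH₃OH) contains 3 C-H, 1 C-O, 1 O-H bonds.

D(C-H) ≈ 406 kJ/mol

Let D be the C-H bond energy.
Σ(broken) = 2×818 + 3×449 = 2983
Σ(formed) = 3×D + 1×354 + 3×451 = 1707 + 3D
ΔH = Σ(broken) − Σ(formed) = (2983) − (1707 + 3D) = +1276 − 3D
Setting this equal to +58 kJ gives 3D = 1218, so D = 406 kJ/mol.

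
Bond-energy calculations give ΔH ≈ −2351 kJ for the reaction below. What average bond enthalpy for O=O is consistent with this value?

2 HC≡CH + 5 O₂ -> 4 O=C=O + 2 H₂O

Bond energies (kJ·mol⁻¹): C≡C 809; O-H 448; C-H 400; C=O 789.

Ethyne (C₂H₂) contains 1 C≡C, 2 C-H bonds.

Let D be the O=O bond energy.
Σ(broken) = 2×809 + 4×400 + 5×D = 3218 + 5D
Σ(formed) = 8×789 + 4×448 = 8104
ΔH = Σ(broken) − Σ(formed) = (3218 + 5D) − (8104) = −4886 + 5D
Setting this equal to −2351 kJ gives 5D = 2535, so D = 507 kJ/mol.

D(O=O) ≈ 507 kJ/mol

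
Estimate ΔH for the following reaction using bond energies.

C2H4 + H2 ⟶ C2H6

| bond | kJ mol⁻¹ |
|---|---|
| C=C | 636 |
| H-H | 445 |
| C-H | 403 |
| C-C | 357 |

ΔH ≈ −82 kJ

Bonds broken (reactants):
  C-H: 4 × 403 = 1612
  C=C: 1 × 636 = 636
  H-H: 1 × 445 = 445
  Σ(broken) = 2693 kJ
Bonds formed (products):
  C-C: 1 × 357 = 357
  C-H: 6 × 403 = 2418
  Σ(formed) = 2775 kJ
ΔH = Σ(broken) − Σ(formed) = 2693 − 2775 = −82 kJ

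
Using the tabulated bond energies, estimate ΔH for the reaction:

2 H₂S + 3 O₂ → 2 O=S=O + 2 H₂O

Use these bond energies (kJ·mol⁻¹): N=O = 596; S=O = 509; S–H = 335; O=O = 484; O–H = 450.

Bonds broken (reactants):
  O=O: 3 × 484 = 1452
  S–H: 4 × 335 = 1340
  Σ(broken) = 2792 kJ
Bonds formed (products):
  O–H: 4 × 450 = 1800
  S=O: 4 × 509 = 2036
  Σ(formed) = 3836 kJ
ΔH = Σ(broken) − Σ(formed) = 2792 − 3836 = −1044 kJ

ΔH ≈ −1044 kJ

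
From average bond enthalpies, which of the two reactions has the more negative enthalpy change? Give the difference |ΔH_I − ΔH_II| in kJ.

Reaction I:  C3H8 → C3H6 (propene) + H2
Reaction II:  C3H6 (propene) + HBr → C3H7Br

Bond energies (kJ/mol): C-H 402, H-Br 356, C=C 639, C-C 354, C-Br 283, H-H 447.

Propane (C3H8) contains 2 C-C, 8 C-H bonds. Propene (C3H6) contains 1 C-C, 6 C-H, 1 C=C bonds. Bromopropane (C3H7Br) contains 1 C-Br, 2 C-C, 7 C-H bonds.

Reaction II, by 116 kJ

Reaction I:
  Bonds broken (reactants):
    C-C: 2 × 354 = 708
    C-H: 8 × 402 = 3216
    Σ(broken) = 3924 kJ
  Bonds formed (products):
    C-C: 1 × 354 = 354
    C-H: 6 × 402 = 2412
    C=C: 1 × 639 = 639
    H-H: 1 × 447 = 447
    Σ(formed) = 3852 kJ
  ΔH_I = 3924 − 3852 = +72 kJ
Reaction II:
  Bonds broken (reactants):
    C-C: 1 × 354 = 354
    C-H: 6 × 402 = 2412
    C=C: 1 × 639 = 639
    H-Br: 1 × 356 = 356
    Σ(broken) = 3761 kJ
  Bonds formed (products):
    C-Br: 1 × 283 = 283
    C-C: 2 × 354 = 708
    C-H: 7 × 402 = 2814
    Σ(formed) = 3805 kJ
  ΔH_II = 3761 − 3805 = −44 kJ
ΔH_I − ΔH_II = +116 kJ, so reaction II has the more negative ΔH; |ΔH_I − ΔH_II| = 116 kJ.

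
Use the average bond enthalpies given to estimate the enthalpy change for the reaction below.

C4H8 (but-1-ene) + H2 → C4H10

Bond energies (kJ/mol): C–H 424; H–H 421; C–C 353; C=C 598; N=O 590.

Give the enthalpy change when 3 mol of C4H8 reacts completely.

Bonds broken (reactants):
  C–C: 2 × 353 = 706
  C–H: 8 × 424 = 3392
  C=C: 1 × 598 = 598
  H–H: 1 × 421 = 421
  Σ(broken) = 5117 kJ
Bonds formed (products):
  C–C: 3 × 353 = 1059
  C–H: 10 × 424 = 4240
  Σ(formed) = 5299 kJ
ΔH = Σ(broken) − Σ(formed) = 5117 − 5299 = −182 kJ
For 3× the reaction as written: 3 × (−182) = −546 kJ

ΔH = −546 kJ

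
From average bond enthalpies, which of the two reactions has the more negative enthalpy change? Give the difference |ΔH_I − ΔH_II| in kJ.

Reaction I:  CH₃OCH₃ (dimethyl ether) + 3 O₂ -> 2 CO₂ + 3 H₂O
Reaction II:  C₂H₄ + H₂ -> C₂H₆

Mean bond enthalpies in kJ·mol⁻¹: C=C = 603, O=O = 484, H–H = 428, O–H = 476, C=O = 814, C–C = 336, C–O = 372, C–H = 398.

Reaction I:
  Bonds broken (reactants):
    C–H: 6 × 398 = 2388
    C–O: 2 × 372 = 744
    O=O: 3 × 484 = 1452
    Σ(broken) = 4584 kJ
  Bonds formed (products):
    C=O: 4 × 814 = 3256
    O–H: 6 × 476 = 2856
    Σ(formed) = 6112 kJ
  ΔH_I = 4584 − 6112 = −1528 kJ
Reaction II:
  Bonds broken (reactants):
    C–H: 4 × 398 = 1592
    C=C: 1 × 603 = 603
    H–H: 1 × 428 = 428
    Σ(broken) = 2623 kJ
  Bonds formed (products):
    C–C: 1 × 336 = 336
    C–H: 6 × 398 = 2388
    Σ(formed) = 2724 kJ
  ΔH_II = 2623 − 2724 = −101 kJ
ΔH_I − ΔH_II = −1427 kJ, so reaction I has the more negative ΔH; |ΔH_I − ΔH_II| = 1427 kJ.

Reaction I, by 1427 kJ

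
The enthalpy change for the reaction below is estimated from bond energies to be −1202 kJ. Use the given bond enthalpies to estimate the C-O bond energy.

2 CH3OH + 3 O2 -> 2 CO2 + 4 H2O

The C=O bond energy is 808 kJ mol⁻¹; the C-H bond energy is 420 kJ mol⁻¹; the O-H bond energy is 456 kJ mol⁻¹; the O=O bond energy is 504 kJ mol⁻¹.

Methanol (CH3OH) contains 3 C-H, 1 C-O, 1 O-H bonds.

D(C-O) ≈ 367 kJ/mol

Let D be the C-O bond energy.
Σ(broken) = 6×420 + 2×D + 2×456 + 3×504 = 4944 + 2D
Σ(formed) = 4×808 + 8×456 = 6880
ΔH = Σ(broken) − Σ(formed) = (4944 + 2D) − (6880) = −1936 + 2D
Setting this equal to −1202 kJ gives 2D = 734, so D = 367 kJ/mol.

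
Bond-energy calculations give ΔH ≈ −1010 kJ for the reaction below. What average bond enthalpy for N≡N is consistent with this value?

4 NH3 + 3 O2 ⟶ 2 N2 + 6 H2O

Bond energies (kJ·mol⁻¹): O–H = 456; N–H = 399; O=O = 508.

Let D be the N≡N bond energy.
Σ(broken) = 12×399 + 3×508 = 6312
Σ(formed) = 2×D + 12×456 = 5472 + 2D
ΔH = Σ(broken) − Σ(formed) = (6312) − (5472 + 2D) = +840 − 2D
Setting this equal to −1010 kJ gives 2D = 1850, so D = 925 kJ/mol.

D(N≡N) ≈ 925 kJ/mol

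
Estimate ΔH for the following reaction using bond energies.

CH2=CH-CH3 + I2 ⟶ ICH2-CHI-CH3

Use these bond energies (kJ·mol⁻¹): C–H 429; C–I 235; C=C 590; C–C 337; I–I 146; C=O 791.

Bonds broken (reactants):
  C–C: 1 × 337 = 337
  C–H: 6 × 429 = 2574
  C=C: 1 × 590 = 590
  I–I: 1 × 146 = 146
  Σ(broken) = 3647 kJ
Bonds formed (products):
  C–C: 2 × 337 = 674
  C–H: 6 × 429 = 2574
  C–I: 2 × 235 = 470
  Σ(formed) = 3718 kJ
ΔH = Σ(broken) − Σ(formed) = 3647 − 3718 = −71 kJ

ΔH ≈ −71 kJ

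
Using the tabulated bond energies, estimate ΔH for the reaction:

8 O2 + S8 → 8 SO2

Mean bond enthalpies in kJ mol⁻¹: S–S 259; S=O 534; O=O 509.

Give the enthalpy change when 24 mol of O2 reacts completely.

Bonds broken (reactants):
  O=O: 8 × 509 = 4072
  S–S: 8 × 259 = 2072
  Σ(broken) = 6144 kJ
Bonds formed (products):
  S=O: 16 × 534 = 8544
  Σ(formed) = 8544 kJ
ΔH = Σ(broken) − Σ(formed) = 6144 − 8544 = −2400 kJ
For 3× the reaction as written: 3 × (−2400) = −7200 kJ

ΔH = −7200 kJ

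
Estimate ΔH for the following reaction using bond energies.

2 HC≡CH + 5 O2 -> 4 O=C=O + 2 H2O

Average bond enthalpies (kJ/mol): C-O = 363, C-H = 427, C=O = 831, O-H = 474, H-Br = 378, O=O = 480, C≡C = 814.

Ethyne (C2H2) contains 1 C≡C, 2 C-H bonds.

Bonds broken (reactants):
  C≡C: 2 × 814 = 1628
  C-H: 4 × 427 = 1708
  O=O: 5 × 480 = 2400
  Σ(broken) = 5736 kJ
Bonds formed (products):
  C=O: 8 × 831 = 6648
  O-H: 4 × 474 = 1896
  Σ(formed) = 8544 kJ
ΔH = Σ(broken) − Σ(formed) = 5736 − 8544 = −2808 kJ

ΔH ≈ −2808 kJ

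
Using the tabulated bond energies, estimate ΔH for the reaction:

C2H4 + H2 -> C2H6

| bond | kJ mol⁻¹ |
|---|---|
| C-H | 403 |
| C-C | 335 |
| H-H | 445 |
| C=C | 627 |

ΔH ≈ −69 kJ

Bonds broken (reactants):
  C-H: 4 × 403 = 1612
  C=C: 1 × 627 = 627
  H-H: 1 × 445 = 445
  Σ(broken) = 2684 kJ
Bonds formed (products):
  C-C: 1 × 335 = 335
  C-H: 6 × 403 = 2418
  Σ(formed) = 2753 kJ
ΔH = Σ(broken) − Σ(formed) = 2684 − 2753 = −69 kJ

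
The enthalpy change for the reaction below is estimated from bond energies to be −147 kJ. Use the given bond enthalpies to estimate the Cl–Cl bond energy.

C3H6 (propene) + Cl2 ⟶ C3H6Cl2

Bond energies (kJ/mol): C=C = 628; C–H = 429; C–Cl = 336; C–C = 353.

D(Cl–Cl) ≈ 250 kJ/mol

Let D be the Cl–Cl bond energy.
Σ(broken) = 1×353 + 6×429 + 1×628 + 1×D = 3555 + D
Σ(formed) = 2×353 + 2×336 + 6×429 = 3952
ΔH = Σ(broken) − Σ(formed) = (3555 + D) − (3952) = −397 + D
Setting this equal to −147 kJ gives D = 250 kJ/mol.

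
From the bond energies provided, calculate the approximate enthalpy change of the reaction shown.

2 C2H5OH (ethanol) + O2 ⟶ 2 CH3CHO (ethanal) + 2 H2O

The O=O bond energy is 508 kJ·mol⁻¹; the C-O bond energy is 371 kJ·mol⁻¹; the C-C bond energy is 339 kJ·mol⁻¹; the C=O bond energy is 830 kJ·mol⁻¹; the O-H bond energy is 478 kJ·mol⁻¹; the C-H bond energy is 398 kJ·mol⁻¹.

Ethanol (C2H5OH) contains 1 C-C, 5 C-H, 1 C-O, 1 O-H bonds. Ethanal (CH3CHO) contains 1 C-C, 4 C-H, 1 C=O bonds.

ΔH ≈ −570 kJ

Bonds broken (reactants):
  C-C: 2 × 339 = 678
  C-H: 10 × 398 = 3980
  C-O: 2 × 371 = 742
  O-H: 2 × 478 = 956
  O=O: 1 × 508 = 508
  Σ(broken) = 6864 kJ
Bonds formed (products):
  C-C: 2 × 339 = 678
  C-H: 8 × 398 = 3184
  C=O: 2 × 830 = 1660
  O-H: 4 × 478 = 1912
  Σ(formed) = 7434 kJ
ΔH = Σ(broken) − Σ(formed) = 6864 − 7434 = −570 kJ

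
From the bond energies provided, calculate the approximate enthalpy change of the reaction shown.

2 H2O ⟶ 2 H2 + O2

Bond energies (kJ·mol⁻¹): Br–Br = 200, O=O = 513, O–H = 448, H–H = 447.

ΔH ≈ +385 kJ

Bonds broken (reactants):
  O–H: 4 × 448 = 1792
  Σ(broken) = 1792 kJ
Bonds formed (products):
  H–H: 2 × 447 = 894
  O=O: 1 × 513 = 513
  Σ(formed) = 1407 kJ
ΔH = Σ(broken) − Σ(formed) = 1792 − 1407 = +385 kJ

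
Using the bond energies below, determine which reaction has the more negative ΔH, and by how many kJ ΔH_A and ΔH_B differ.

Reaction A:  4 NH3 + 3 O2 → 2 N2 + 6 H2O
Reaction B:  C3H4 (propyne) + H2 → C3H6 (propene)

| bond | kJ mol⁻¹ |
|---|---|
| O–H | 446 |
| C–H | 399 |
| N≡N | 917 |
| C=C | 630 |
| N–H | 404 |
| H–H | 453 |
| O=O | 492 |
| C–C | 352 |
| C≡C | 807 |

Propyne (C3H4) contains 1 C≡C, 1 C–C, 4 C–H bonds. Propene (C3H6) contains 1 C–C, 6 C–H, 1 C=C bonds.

Reaction A:
  Bonds broken (reactants):
    N–H: 12 × 404 = 4848
    O=O: 3 × 492 = 1476
    Σ(broken) = 6324 kJ
  Bonds formed (products):
    N≡N: 2 × 917 = 1834
    O–H: 12 × 446 = 5352
    Σ(formed) = 7186 kJ
  ΔH_A = 6324 − 7186 = −862 kJ
Reaction B:
  Bonds broken (reactants):
    C≡C: 1 × 807 = 807
    C–C: 1 × 352 = 352
    C–H: 4 × 399 = 1596
    H–H: 1 × 453 = 453
    Σ(broken) = 3208 kJ
  Bonds formed (products):
    C–C: 1 × 352 = 352
    C–H: 6 × 399 = 2394
    C=C: 1 × 630 = 630
    Σ(formed) = 3376 kJ
  ΔH_B = 3208 − 3376 = −168 kJ
ΔH_A − ΔH_B = −694 kJ, so reaction A has the more negative ΔH; |ΔH_A − ΔH_B| = 694 kJ.

Reaction A, by 694 kJ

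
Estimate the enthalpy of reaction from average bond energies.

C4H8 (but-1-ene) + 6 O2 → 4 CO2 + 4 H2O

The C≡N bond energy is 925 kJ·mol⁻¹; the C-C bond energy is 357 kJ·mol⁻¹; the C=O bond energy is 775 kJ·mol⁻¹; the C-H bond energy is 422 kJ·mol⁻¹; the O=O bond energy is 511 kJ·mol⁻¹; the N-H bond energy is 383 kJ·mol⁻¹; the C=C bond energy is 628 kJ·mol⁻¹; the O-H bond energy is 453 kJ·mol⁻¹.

ΔH ≈ −2040 kJ

Bonds broken (reactants):
  C-C: 2 × 357 = 714
  C-H: 8 × 422 = 3376
  C=C: 1 × 628 = 628
  O=O: 6 × 511 = 3066
  Σ(broken) = 7784 kJ
Bonds formed (products):
  C=O: 8 × 775 = 6200
  O-H: 8 × 453 = 3624
  Σ(formed) = 9824 kJ
ΔH = Σ(broken) − Σ(formed) = 7784 − 9824 = −2040 kJ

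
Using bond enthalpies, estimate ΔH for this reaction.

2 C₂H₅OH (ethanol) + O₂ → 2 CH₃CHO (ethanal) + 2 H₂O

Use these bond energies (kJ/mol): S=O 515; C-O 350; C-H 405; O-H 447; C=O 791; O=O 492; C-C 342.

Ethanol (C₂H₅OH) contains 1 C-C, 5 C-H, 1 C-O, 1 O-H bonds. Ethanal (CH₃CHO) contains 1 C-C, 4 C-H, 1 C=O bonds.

Bonds broken (reactants):
  C-C: 2 × 342 = 684
  C-H: 10 × 405 = 4050
  C-O: 2 × 350 = 700
  O-H: 2 × 447 = 894
  O=O: 1 × 492 = 492
  Σ(broken) = 6820 kJ
Bonds formed (products):
  C-C: 2 × 342 = 684
  C-H: 8 × 405 = 3240
  C=O: 2 × 791 = 1582
  O-H: 4 × 447 = 1788
  Σ(formed) = 7294 kJ
ΔH = Σ(broken) − Σ(formed) = 6820 − 7294 = −474 kJ

ΔH ≈ −474 kJ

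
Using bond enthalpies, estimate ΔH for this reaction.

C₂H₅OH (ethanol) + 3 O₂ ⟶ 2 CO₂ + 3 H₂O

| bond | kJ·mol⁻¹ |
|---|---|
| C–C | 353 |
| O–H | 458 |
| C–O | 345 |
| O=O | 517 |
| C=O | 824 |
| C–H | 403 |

ΔH ≈ −1322 kJ

Bonds broken (reactants):
  C–C: 1 × 353 = 353
  C–H: 5 × 403 = 2015
  C–O: 1 × 345 = 345
  O–H: 1 × 458 = 458
  O=O: 3 × 517 = 1551
  Σ(broken) = 4722 kJ
Bonds formed (products):
  C=O: 4 × 824 = 3296
  O–H: 6 × 458 = 2748
  Σ(formed) = 6044 kJ
ΔH = Σ(broken) − Σ(formed) = 4722 − 6044 = −1322 kJ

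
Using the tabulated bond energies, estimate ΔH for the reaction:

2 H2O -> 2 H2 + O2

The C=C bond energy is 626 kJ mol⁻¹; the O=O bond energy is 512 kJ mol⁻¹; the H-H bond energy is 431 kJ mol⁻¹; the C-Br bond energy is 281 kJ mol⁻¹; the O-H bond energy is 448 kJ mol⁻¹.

ΔH ≈ +418 kJ

Bonds broken (reactants):
  O-H: 4 × 448 = 1792
  Σ(broken) = 1792 kJ
Bonds formed (products):
  H-H: 2 × 431 = 862
  O=O: 1 × 512 = 512
  Σ(formed) = 1374 kJ
ΔH = Σ(broken) − Σ(formed) = 1792 − 1374 = +418 kJ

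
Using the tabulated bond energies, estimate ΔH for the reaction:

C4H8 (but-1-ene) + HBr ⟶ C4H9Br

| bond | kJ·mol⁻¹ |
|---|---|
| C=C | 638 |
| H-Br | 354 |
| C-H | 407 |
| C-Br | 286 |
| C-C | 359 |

Bonds broken (reactants):
  C-C: 2 × 359 = 718
  C-H: 8 × 407 = 3256
  C=C: 1 × 638 = 638
  H-Br: 1 × 354 = 354
  Σ(broken) = 4966 kJ
Bonds formed (products):
  C-Br: 1 × 286 = 286
  C-C: 3 × 359 = 1077
  C-H: 9 × 407 = 3663
  Σ(formed) = 5026 kJ
ΔH = Σ(broken) − Σ(formed) = 4966 − 5026 = −60 kJ

ΔH ≈ −60 kJ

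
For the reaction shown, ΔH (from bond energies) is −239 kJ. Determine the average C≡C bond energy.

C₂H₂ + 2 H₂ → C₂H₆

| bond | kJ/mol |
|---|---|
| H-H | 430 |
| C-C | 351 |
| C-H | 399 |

Let D be the C≡C bond energy.
Σ(broken) = 1×D + 2×399 + 2×430 = 1658 + D
Σ(formed) = 1×351 + 6×399 = 2745
ΔH = Σ(broken) − Σ(formed) = (1658 + D) − (2745) = −1087 + D
Setting this equal to −239 kJ gives D = 848 kJ/mol.

D(C≡C) ≈ 848 kJ/mol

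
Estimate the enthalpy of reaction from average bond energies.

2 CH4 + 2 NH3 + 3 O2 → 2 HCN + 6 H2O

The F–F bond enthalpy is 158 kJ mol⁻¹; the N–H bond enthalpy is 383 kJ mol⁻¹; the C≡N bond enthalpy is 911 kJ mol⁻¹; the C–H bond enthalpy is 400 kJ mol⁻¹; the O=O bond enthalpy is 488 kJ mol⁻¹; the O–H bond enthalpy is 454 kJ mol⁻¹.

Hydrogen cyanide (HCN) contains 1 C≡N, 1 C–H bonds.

ΔH ≈ −1108 kJ

Bonds broken (reactants):
  C–H: 8 × 400 = 3200
  N–H: 6 × 383 = 2298
  O=O: 3 × 488 = 1464
  Σ(broken) = 6962 kJ
Bonds formed (products):
  C≡N: 2 × 911 = 1822
  C–H: 2 × 400 = 800
  O–H: 12 × 454 = 5448
  Σ(formed) = 8070 kJ
ΔH = Σ(broken) − Σ(formed) = 6962 − 8070 = −1108 kJ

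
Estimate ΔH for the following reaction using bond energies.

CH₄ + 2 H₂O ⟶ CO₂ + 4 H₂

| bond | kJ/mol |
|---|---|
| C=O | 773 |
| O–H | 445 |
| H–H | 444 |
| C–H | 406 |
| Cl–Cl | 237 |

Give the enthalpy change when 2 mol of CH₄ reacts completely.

ΔH = +164 kJ

Bonds broken (reactants):
  C–H: 4 × 406 = 1624
  O–H: 4 × 445 = 1780
  Σ(broken) = 3404 kJ
Bonds formed (products):
  C=O: 2 × 773 = 1546
  H–H: 4 × 444 = 1776
  Σ(formed) = 3322 kJ
ΔH = Σ(broken) − Σ(formed) = 3404 − 3322 = +82 kJ
For 2× the reaction as written: 2 × (+82) = +164 kJ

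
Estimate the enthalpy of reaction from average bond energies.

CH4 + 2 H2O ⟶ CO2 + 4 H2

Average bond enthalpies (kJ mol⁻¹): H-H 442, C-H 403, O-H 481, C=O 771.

ΔH ≈ +226 kJ

Bonds broken (reactants):
  C-H: 4 × 403 = 1612
  O-H: 4 × 481 = 1924
  Σ(broken) = 3536 kJ
Bonds formed (products):
  C=O: 2 × 771 = 1542
  H-H: 4 × 442 = 1768
  Σ(formed) = 3310 kJ
ΔH = Σ(broken) − Σ(formed) = 3536 − 3310 = +226 kJ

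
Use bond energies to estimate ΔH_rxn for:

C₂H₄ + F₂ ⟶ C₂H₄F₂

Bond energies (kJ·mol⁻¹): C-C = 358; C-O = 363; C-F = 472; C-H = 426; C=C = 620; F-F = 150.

Bonds broken (reactants):
  C-H: 4 × 426 = 1704
  C=C: 1 × 620 = 620
  F-F: 1 × 150 = 150
  Σ(broken) = 2474 kJ
Bonds formed (products):
  C-C: 1 × 358 = 358
  C-F: 2 × 472 = 944
  C-H: 4 × 426 = 1704
  Σ(formed) = 3006 kJ
ΔH = Σ(broken) − Σ(formed) = 2474 − 3006 = −532 kJ

ΔH ≈ −532 kJ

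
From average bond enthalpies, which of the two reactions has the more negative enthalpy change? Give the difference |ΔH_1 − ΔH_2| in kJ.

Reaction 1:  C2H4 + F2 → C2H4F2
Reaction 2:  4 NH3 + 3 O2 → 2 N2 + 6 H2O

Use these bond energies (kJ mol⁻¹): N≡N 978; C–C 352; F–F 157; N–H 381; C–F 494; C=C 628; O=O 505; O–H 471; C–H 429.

Reaction 2, by 966 kJ

Reaction 1:
  Bonds broken (reactants):
    C–H: 4 × 429 = 1716
    C=C: 1 × 628 = 628
    F–F: 1 × 157 = 157
    Σ(broken) = 2501 kJ
  Bonds formed (products):
    C–C: 1 × 352 = 352
    C–F: 2 × 494 = 988
    C–H: 4 × 429 = 1716
    Σ(formed) = 3056 kJ
  ΔH_1 = 2501 − 3056 = −555 kJ
Reaction 2:
  Bonds broken (reactants):
    N–H: 12 × 381 = 4572
    O=O: 3 × 505 = 1515
    Σ(broken) = 6087 kJ
  Bonds formed (products):
    N≡N: 2 × 978 = 1956
    O–H: 12 × 471 = 5652
    Σ(formed) = 7608 kJ
  ΔH_2 = 6087 − 7608 = −1521 kJ
ΔH_1 − ΔH_2 = +966 kJ, so reaction 2 has the more negative ΔH; |ΔH_1 − ΔH_2| = 966 kJ.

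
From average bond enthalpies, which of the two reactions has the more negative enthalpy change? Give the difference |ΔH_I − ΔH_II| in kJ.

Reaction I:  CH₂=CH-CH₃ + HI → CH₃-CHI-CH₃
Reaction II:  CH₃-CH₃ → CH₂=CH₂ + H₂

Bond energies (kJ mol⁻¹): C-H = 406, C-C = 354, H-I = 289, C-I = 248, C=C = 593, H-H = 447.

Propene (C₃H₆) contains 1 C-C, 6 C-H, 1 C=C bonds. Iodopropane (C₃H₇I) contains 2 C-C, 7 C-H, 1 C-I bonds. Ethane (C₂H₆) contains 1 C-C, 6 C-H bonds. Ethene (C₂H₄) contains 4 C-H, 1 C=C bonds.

Reaction I, by 252 kJ

Reaction I:
  Bonds broken (reactants):
    C-C: 1 × 354 = 354
    C-H: 6 × 406 = 2436
    C=C: 1 × 593 = 593
    H-I: 1 × 289 = 289
    Σ(broken) = 3672 kJ
  Bonds formed (products):
    C-C: 2 × 354 = 708
    C-H: 7 × 406 = 2842
    C-I: 1 × 248 = 248
    Σ(formed) = 3798 kJ
  ΔH_I = 3672 − 3798 = −126 kJ
Reaction II:
  Bonds broken (reactants):
    C-C: 1 × 354 = 354
    C-H: 6 × 406 = 2436
    Σ(broken) = 2790 kJ
  Bonds formed (products):
    C-H: 4 × 406 = 1624
    C=C: 1 × 593 = 593
    H-H: 1 × 447 = 447
    Σ(formed) = 2664 kJ
  ΔH_II = 2790 − 2664 = +126 kJ
ΔH_I − ΔH_II = −252 kJ, so reaction I has the more negative ΔH; |ΔH_I − ΔH_II| = 252 kJ.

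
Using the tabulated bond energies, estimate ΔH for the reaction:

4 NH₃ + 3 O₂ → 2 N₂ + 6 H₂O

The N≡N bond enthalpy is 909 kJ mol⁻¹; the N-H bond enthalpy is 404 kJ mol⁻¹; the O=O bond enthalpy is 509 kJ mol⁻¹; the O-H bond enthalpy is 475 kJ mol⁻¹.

ΔH ≈ −1143 kJ

Bonds broken (reactants):
  N-H: 12 × 404 = 4848
  O=O: 3 × 509 = 1527
  Σ(broken) = 6375 kJ
Bonds formed (products):
  N≡N: 2 × 909 = 1818
  O-H: 12 × 475 = 5700
  Σ(formed) = 7518 kJ
ΔH = Σ(broken) − Σ(formed) = 6375 − 7518 = −1143 kJ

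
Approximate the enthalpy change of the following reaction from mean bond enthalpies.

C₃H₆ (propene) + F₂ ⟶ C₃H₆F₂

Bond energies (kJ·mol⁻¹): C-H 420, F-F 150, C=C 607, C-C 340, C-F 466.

Bonds broken (reactants):
  C-C: 1 × 340 = 340
  C-H: 6 × 420 = 2520
  C=C: 1 × 607 = 607
  F-F: 1 × 150 = 150
  Σ(broken) = 3617 kJ
Bonds formed (products):
  C-C: 2 × 340 = 680
  C-F: 2 × 466 = 932
  C-H: 6 × 420 = 2520
  Σ(formed) = 4132 kJ
ΔH = Σ(broken) − Σ(formed) = 3617 − 4132 = −515 kJ

ΔH ≈ −515 kJ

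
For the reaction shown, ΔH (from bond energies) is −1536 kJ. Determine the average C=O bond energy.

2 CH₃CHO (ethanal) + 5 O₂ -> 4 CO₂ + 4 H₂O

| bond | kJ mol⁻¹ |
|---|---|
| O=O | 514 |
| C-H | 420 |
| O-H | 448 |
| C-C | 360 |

D(C=O) ≈ 767 kJ/mol

Let D be the C=O bond energy.
Σ(broken) = 2×360 + 8×420 + 2×D + 5×514 = 6650 + 2D
Σ(formed) = 8×D + 8×448 = 3584 + 8D
ΔH = Σ(broken) − Σ(formed) = (6650 + 2D) − (3584 + 8D) = +3066 − 6D
Setting this equal to −1536 kJ gives 6D = 4602, so D = 767 kJ/mol.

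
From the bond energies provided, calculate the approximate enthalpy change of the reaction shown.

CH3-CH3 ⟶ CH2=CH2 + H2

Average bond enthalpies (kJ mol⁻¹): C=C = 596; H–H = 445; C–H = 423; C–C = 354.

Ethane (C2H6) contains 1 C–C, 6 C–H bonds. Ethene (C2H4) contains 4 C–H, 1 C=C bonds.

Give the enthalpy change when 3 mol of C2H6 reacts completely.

Bonds broken (reactants):
  C–C: 1 × 354 = 354
  C–H: 6 × 423 = 2538
  Σ(broken) = 2892 kJ
Bonds formed (products):
  C–H: 4 × 423 = 1692
  C=C: 1 × 596 = 596
  H–H: 1 × 445 = 445
  Σ(formed) = 2733 kJ
ΔH = Σ(broken) − Σ(formed) = 2892 − 2733 = +159 kJ
For 3× the reaction as written: 3 × (+159) = +477 kJ

ΔH = +477 kJ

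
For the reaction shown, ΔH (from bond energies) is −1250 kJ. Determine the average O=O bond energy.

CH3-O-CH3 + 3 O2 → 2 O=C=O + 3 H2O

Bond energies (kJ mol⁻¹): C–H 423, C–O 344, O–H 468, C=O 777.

D(O=O) ≈ 480 kJ/mol

Let D be the O=O bond energy.
Σ(broken) = 6×423 + 2×344 + 3×D = 3226 + 3D
Σ(formed) = 4×777 + 6×468 = 5916
ΔH = Σ(broken) − Σ(formed) = (3226 + 3D) − (5916) = −2690 + 3D
Setting this equal to −1250 kJ gives 3D = 1440, so D = 480 kJ/mol.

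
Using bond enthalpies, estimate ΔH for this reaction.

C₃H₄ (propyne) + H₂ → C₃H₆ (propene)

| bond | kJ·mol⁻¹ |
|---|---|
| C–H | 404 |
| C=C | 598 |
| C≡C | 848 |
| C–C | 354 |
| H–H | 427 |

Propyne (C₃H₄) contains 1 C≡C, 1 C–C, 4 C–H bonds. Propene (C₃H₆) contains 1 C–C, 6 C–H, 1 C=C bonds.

ΔH ≈ −131 kJ

Bonds broken (reactants):
  C≡C: 1 × 848 = 848
  C–C: 1 × 354 = 354
  C–H: 4 × 404 = 1616
  H–H: 1 × 427 = 427
  Σ(broken) = 3245 kJ
Bonds formed (products):
  C–C: 1 × 354 = 354
  C–H: 6 × 404 = 2424
  C=C: 1 × 598 = 598
  Σ(formed) = 3376 kJ
ΔH = Σ(broken) − Σ(formed) = 3245 − 3376 = −131 kJ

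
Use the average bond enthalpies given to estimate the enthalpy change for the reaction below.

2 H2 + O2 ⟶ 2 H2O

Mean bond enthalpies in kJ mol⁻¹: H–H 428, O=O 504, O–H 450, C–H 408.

Bonds broken (reactants):
  H–H: 2 × 428 = 856
  O=O: 1 × 504 = 504
  Σ(broken) = 1360 kJ
Bonds formed (products):
  O–H: 4 × 450 = 1800
  Σ(formed) = 1800 kJ
ΔH = Σ(broken) − Σ(formed) = 1360 − 1800 = −440 kJ

ΔH ≈ −440 kJ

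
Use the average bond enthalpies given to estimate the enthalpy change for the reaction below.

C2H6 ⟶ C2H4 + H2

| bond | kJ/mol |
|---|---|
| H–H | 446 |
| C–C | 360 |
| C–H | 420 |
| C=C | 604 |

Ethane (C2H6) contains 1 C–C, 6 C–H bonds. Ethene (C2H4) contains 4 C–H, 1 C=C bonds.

ΔH ≈ +150 kJ

Bonds broken (reactants):
  C–C: 1 × 360 = 360
  C–H: 6 × 420 = 2520
  Σ(broken) = 2880 kJ
Bonds formed (products):
  C–H: 4 × 420 = 1680
  C=C: 1 × 604 = 604
  H–H: 1 × 446 = 446
  Σ(formed) = 2730 kJ
ΔH = Σ(broken) − Σ(formed) = 2880 − 2730 = +150 kJ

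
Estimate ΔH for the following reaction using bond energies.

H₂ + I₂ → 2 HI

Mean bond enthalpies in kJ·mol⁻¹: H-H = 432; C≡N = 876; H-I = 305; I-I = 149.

ΔH ≈ −29 kJ

Bonds broken (reactants):
  H-H: 1 × 432 = 432
  I-I: 1 × 149 = 149
  Σ(broken) = 581 kJ
Bonds formed (products):
  H-I: 2 × 305 = 610
  Σ(formed) = 610 kJ
ΔH = Σ(broken) − Σ(formed) = 581 − 610 = −29 kJ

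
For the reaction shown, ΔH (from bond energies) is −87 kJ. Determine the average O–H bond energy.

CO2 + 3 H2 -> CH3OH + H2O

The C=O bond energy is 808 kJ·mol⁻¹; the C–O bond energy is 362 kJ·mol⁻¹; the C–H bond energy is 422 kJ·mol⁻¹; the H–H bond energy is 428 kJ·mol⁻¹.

Let D be the O–H bond energy.
Σ(broken) = 2×808 + 3×428 = 2900
Σ(formed) = 3×422 + 1×362 + 3×D = 1628 + 3D
ΔH = Σ(broken) − Σ(formed) = (2900) − (1628 + 3D) = +1272 − 3D
Setting this equal to −87 kJ gives 3D = 1359, so D = 453 kJ/mol.

D(O–H) ≈ 453 kJ/mol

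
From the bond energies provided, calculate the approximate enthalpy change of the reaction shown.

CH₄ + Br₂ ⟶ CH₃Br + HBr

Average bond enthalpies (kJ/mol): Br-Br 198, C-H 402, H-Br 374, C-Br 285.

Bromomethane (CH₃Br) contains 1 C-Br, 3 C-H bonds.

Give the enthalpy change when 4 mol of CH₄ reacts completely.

ΔH = −236 kJ

Bonds broken (reactants):
  Br-Br: 1 × 198 = 198
  C-H: 4 × 402 = 1608
  Σ(broken) = 1806 kJ
Bonds formed (products):
  C-Br: 1 × 285 = 285
  C-H: 3 × 402 = 1206
  H-Br: 1 × 374 = 374
  Σ(formed) = 1865 kJ
ΔH = Σ(broken) − Σ(formed) = 1806 − 1865 = −59 kJ
For 4× the reaction as written: 4 × (−59) = −236 kJ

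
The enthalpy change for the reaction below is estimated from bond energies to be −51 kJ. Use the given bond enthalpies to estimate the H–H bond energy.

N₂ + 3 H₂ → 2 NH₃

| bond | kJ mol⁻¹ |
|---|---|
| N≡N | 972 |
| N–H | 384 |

Let D be the H–H bond energy.
Σ(broken) = 3×D + 1×972 = 972 + 3D
Σ(formed) = 6×384 = 2304
ΔH = Σ(broken) − Σ(formed) = (972 + 3D) − (2304) = −1332 + 3D
Setting this equal to −51 kJ gives 3D = 1281, so D = 427 kJ/mol.

D(H–H) ≈ 427 kJ/mol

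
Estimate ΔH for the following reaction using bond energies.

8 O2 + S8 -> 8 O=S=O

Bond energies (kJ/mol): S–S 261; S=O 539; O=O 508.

ΔH ≈ −2472 kJ

Bonds broken (reactants):
  O=O: 8 × 508 = 4064
  S–S: 8 × 261 = 2088
  Σ(broken) = 6152 kJ
Bonds formed (products):
  S=O: 16 × 539 = 8624
  Σ(formed) = 8624 kJ
ΔH = Σ(broken) − Σ(formed) = 6152 − 8624 = −2472 kJ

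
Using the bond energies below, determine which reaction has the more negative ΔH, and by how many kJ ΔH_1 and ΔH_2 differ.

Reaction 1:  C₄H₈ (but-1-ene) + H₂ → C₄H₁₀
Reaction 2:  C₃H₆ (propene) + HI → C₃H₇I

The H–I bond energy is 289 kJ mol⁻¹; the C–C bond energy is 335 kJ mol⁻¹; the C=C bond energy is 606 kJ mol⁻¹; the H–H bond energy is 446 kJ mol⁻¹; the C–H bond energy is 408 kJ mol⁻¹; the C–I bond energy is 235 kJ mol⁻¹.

Reaction 1, by 16 kJ

Reaction 1:
  Bonds broken (reactants):
    C–C: 2 × 335 = 670
    C–H: 8 × 408 = 3264
    C=C: 1 × 606 = 606
    H–H: 1 × 446 = 446
    Σ(broken) = 4986 kJ
  Bonds formed (products):
    C–C: 3 × 335 = 1005
    C–H: 10 × 408 = 4080
    Σ(formed) = 5085 kJ
  ΔH_1 = 4986 − 5085 = −99 kJ
Reaction 2:
  Bonds broken (reactants):
    C–C: 1 × 335 = 335
    C–H: 6 × 408 = 2448
    C=C: 1 × 606 = 606
    H–I: 1 × 289 = 289
    Σ(broken) = 3678 kJ
  Bonds formed (products):
    C–C: 2 × 335 = 670
    C–H: 7 × 408 = 2856
    C–I: 1 × 235 = 235
    Σ(formed) = 3761 kJ
  ΔH_2 = 3678 − 3761 = −83 kJ
ΔH_1 − ΔH_2 = −16 kJ, so reaction 1 has the more negative ΔH; |ΔH_1 − ΔH_2| = 16 kJ.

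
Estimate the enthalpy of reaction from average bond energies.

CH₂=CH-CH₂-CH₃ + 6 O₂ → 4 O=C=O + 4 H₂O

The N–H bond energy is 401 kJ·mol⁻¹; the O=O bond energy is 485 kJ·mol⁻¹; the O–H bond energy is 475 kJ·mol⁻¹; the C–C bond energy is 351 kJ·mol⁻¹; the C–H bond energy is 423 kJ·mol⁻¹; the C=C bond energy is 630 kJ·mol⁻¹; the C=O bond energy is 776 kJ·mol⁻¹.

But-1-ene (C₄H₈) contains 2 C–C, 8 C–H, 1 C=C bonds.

ΔH ≈ −2382 kJ

Bonds broken (reactants):
  C–C: 2 × 351 = 702
  C–H: 8 × 423 = 3384
  C=C: 1 × 630 = 630
  O=O: 6 × 485 = 2910
  Σ(broken) = 7626 kJ
Bonds formed (products):
  C=O: 8 × 776 = 6208
  O–H: 8 × 475 = 3800
  Σ(formed) = 10008 kJ
ΔH = Σ(broken) − Σ(formed) = 7626 − 10008 = −2382 kJ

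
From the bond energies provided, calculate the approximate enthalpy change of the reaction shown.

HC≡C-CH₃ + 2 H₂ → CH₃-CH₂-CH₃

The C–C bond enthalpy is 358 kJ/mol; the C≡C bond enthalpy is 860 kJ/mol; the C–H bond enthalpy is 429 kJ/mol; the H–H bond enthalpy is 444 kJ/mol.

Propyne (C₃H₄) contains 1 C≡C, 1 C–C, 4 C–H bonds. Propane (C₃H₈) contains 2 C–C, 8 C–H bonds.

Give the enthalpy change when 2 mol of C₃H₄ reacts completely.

Bonds broken (reactants):
  C≡C: 1 × 860 = 860
  C–C: 1 × 358 = 358
  C–H: 4 × 429 = 1716
  H–H: 2 × 444 = 888
  Σ(broken) = 3822 kJ
Bonds formed (products):
  C–C: 2 × 358 = 716
  C–H: 8 × 429 = 3432
  Σ(formed) = 4148 kJ
ΔH = Σ(broken) − Σ(formed) = 3822 − 4148 = −326 kJ
For 2× the reaction as written: 2 × (−326) = −652 kJ

ΔH = −652 kJ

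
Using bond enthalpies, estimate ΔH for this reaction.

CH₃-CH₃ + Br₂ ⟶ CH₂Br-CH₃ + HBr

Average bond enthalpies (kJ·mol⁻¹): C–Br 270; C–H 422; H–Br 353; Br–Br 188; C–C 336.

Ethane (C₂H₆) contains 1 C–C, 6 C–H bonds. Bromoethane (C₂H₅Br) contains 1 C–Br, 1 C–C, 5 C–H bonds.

Bonds broken (reactants):
  Br–Br: 1 × 188 = 188
  C–C: 1 × 336 = 336
  C–H: 6 × 422 = 2532
  Σ(broken) = 3056 kJ
Bonds formed (products):
  C–Br: 1 × 270 = 270
  C–C: 1 × 336 = 336
  C–H: 5 × 422 = 2110
  H–Br: 1 × 353 = 353
  Σ(formed) = 3069 kJ
ΔH = Σ(broken) − Σ(formed) = 3056 − 3069 = −13 kJ

ΔH ≈ −13 kJ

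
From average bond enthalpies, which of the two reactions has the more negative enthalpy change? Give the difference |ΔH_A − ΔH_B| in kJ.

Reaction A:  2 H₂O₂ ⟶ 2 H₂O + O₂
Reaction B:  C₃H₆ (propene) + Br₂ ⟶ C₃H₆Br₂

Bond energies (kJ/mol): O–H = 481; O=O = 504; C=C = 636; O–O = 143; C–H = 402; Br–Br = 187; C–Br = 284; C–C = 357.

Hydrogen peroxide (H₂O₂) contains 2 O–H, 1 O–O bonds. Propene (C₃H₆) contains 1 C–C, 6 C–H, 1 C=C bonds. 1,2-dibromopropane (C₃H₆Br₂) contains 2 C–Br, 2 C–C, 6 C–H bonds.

Reaction A:
  Bonds broken (reactants):
    O–H: 4 × 481 = 1924
    O–O: 2 × 143 = 286
    Σ(broken) = 2210 kJ
  Bonds formed (products):
    O–H: 4 × 481 = 1924
    O=O: 1 × 504 = 504
    Σ(formed) = 2428 kJ
  ΔH_A = 2210 − 2428 = −218 kJ
Reaction B:
  Bonds broken (reactants):
    Br–Br: 1 × 187 = 187
    C–C: 1 × 357 = 357
    C–H: 6 × 402 = 2412
    C=C: 1 × 636 = 636
    Σ(broken) = 3592 kJ
  Bonds formed (products):
    C–Br: 2 × 284 = 568
    C–C: 2 × 357 = 714
    C–H: 6 × 402 = 2412
    Σ(formed) = 3694 kJ
  ΔH_B = 3592 − 3694 = −102 kJ
ΔH_A − ΔH_B = −116 kJ, so reaction A has the more negative ΔH; |ΔH_A − ΔH_B| = 116 kJ.

Reaction A, by 116 kJ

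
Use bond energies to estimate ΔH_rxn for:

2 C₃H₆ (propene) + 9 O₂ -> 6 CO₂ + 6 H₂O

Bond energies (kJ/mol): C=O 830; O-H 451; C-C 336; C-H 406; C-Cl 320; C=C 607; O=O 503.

Bonds broken (reactants):
  C-C: 2 × 336 = 672
  C-H: 12 × 406 = 4872
  C=C: 2 × 607 = 1214
  O=O: 9 × 503 = 4527
  Σ(broken) = 11285 kJ
Bonds formed (products):
  C=O: 12 × 830 = 9960
  O-H: 12 × 451 = 5412
  Σ(formed) = 15372 kJ
ΔH = Σ(broken) − Σ(formed) = 11285 − 15372 = −4087 kJ

ΔH ≈ −4087 kJ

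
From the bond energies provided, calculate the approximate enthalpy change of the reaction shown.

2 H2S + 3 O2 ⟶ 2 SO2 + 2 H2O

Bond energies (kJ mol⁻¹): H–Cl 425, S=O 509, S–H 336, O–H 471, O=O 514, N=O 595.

Bonds broken (reactants):
  O=O: 3 × 514 = 1542
  S–H: 4 × 336 = 1344
  Σ(broken) = 2886 kJ
Bonds formed (products):
  O–H: 4 × 471 = 1884
  S=O: 4 × 509 = 2036
  Σ(formed) = 3920 kJ
ΔH = Σ(broken) − Σ(formed) = 2886 − 3920 = −1034 kJ

ΔH ≈ −1034 kJ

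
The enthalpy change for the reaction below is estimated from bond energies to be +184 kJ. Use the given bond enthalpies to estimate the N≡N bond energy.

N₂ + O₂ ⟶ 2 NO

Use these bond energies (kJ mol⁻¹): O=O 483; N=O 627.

D(N≡N) ≈ 955 kJ/mol

Let D be the N≡N bond energy.
Σ(broken) = 1×D + 1×483 = 483 + D
Σ(formed) = 2×627 = 1254
ΔH = Σ(broken) − Σ(formed) = (483 + D) − (1254) = −771 + D
Setting this equal to +184 kJ gives D = 955 kJ/mol.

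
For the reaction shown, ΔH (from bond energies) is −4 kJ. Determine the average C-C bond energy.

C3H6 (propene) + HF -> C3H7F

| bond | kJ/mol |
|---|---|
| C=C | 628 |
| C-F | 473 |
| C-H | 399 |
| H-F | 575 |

D(C-C) ≈ 335 kJ/mol

Let D be the C-C bond energy.
Σ(broken) = 1×D + 6×399 + 1×628 + 1×575 = 3597 + D
Σ(formed) = 2×D + 1×473 + 7×399 = 3266 + 2D
ΔH = Σ(broken) − Σ(formed) = (3597 + D) − (3266 + 2D) = +331 − D
Setting this equal to −4 kJ gives D = 335 kJ/mol.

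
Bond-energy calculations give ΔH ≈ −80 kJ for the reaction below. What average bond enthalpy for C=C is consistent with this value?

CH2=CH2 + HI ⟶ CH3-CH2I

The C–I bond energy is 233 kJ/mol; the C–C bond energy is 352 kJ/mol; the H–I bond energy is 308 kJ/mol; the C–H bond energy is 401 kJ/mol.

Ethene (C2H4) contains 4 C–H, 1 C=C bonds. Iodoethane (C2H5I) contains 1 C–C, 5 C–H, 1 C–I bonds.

D(C=C) ≈ 598 kJ/mol

Let D be the C=C bond energy.
Σ(broken) = 4×401 + 1×D + 1×308 = 1912 + D
Σ(formed) = 1×352 + 5×401 + 1×233 = 2590
ΔH = Σ(broken) − Σ(formed) = (1912 + D) − (2590) = −678 + D
Setting this equal to −80 kJ gives D = 598 kJ/mol.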